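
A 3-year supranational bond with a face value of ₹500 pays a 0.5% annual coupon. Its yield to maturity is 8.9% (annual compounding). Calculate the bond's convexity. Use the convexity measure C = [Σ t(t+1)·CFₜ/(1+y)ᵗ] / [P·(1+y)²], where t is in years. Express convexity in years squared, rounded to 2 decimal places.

With y = 0.089:
  t   CF        PV=CF/(1+0.089)^t    t·PV        t(t+1)·PV
  1         2.50         2.2957         2.2957           4.5914
  2         2.50         2.1081         4.2161          12.6484
  3       502.50       389.0921     1,167.2763       4,669.1053
  Σ                    393.4959     1,173.7882       4,686.3451
P = 393.4959.
Convexity = Σ t(t+1)·PV / [P·(1+y)²] = 4,686.3451 / (393.4959 × 1.185921) = 10.04242.

10.04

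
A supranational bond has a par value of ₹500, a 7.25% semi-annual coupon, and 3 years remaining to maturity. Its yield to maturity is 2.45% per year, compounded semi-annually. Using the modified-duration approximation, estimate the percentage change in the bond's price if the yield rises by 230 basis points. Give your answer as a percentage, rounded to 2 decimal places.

Periodic yield y = 0.01225. Modified duration first:
  t   CF        PV=CF/(1+0.01225)^t    t·PV
  1       18.125        17.9057        17.9057
  2       18.125        17.6890        35.3779
  3       18.125        17.4749        52.4247
  4       18.125        17.2634        69.0537
  5       18.125        17.0545        85.2725
  6      518.125       481.6237     2,889.7421
  Σ                    569.0111     3,149.7766
P = 569.0111; D_Mac = 5.53553 half-year periods = 2.76776 yrs; D_mod = 2.76776/(1+0.01225) = 2.73427 yrs.
ΔP/P ≈ -D_mod · Δy = -2.73427 × (+0.023) = -0.062888 = -6.2888%.

-6.29%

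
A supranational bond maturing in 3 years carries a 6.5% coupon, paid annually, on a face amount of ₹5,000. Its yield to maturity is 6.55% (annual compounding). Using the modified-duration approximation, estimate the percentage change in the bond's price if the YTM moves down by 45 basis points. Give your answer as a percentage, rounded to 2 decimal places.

+1.19%

Periodic yield y = 0.0655. Modified duration first:
  t   CF        PV=CF/(1+0.0655)^t    t·PV
  1       325.00       305.0211       305.0211
  2       325.00       286.2704       572.5408
  3     5,325.00     4,402.0934    13,206.2801
  Σ                  4,993.3849    14,083.8420
P = 4,993.3849; D_Mac = 2.82050 yrs; D_mod = 2.82050/(1+0.0655) = 2.64711 yrs.
ΔP/P ≈ -D_mod · Δy = -2.64711 × (-0.0045) = +0.011912 = +1.1912%.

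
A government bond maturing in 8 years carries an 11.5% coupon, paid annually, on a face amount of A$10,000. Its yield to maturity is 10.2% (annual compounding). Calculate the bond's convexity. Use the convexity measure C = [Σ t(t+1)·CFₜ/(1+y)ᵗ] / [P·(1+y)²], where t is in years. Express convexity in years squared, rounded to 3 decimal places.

With y = 0.102:
  t   CF        PV=CF/(1+0.102)^t    t·PV        t(t+1)·PV
  1     1,150.00     1,043.5572     1,043.5572       2,087.1143
  2     1,150.00       946.9666     1,893.9332       5,681.7995
  3     1,150.00       859.3163     2,577.9489      10,311.7958
  4     1,150.00       779.7789     3,119.1155      15,595.5774
  5     1,150.00       707.6033     3,538.0166      21,228.0999
  6     1,150.00       642.1083     3,852.6497      26,968.5480
  7     1,150.00       582.6754     4,078.7278      32,629.8221
  8    11,150.00     5,126.5136    41,012.1086     369,108.9770
  Σ                 10,688.5195    61,116.0574     483,611.7339
P = 10,688.5195.
Convexity = Σ t(t+1)·PV / [P·(1+y)²] = 483,611.7339 / (10,688.5195 × 1.214404) = 37.25770.

37.258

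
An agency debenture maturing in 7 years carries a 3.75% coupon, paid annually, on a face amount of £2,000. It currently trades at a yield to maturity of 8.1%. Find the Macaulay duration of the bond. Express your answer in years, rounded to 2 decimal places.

Periodic yield y = 0.081. Discount each cash flow and weight by its year:
  t   CF        PV=CF/(1+0.081)^t    t·PV
  1        75.00        69.3802        69.3802
  2        75.00        64.1815       128.3630
  3        75.00        59.3723       178.1170
  4        75.00        54.9235       219.6941
  5        75.00        50.8081       254.0404
  6        75.00        47.0010       282.0060
  7     2,075.00     1,202.9241     8,420.4690
  Σ                  1,548.5908     9,552.0698
Price P = Σ PV = 1,548.5908.
Macaulay duration = Σ(t·PV) / P = 9,552.0698 / 1,548.5908 = 6.16823 years.

6.17 years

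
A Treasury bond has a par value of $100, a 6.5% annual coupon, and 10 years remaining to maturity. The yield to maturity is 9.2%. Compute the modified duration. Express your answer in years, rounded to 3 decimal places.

Periodic yield y = 0.092. First find Macaulay duration:
  t   CF        PV=CF/(1+0.092)^t    t·PV
  1         6.50         5.9524         5.9524
  2         6.50         5.4509        10.9018
  3         6.50         4.9917        14.9750
  4         6.50         4.5711        18.2845
  5         6.50         4.1860        20.9300
  6         6.50         3.8333        23.0000
  7         6.50         3.5104        24.5727
  8         6.50         3.2146        25.7171
  9         6.50         2.9438        26.4943
  10      106.50        44.1696       441.6958
  Σ                     82.8238       612.5236
P = 82.8238; Macaulay duration = 612.5236 / 82.8238 = 7.39550 years.
Modified duration = D_Mac / (1 + y) = 7.39550 / 1.092 = 6.77244 years.

6.772 years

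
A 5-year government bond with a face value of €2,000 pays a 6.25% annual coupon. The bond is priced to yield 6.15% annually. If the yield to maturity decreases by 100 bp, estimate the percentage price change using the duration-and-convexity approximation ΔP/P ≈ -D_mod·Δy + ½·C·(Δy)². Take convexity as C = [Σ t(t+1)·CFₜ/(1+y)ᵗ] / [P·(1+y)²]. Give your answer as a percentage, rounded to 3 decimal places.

With y = 0.0615:
  t   CF        PV=CF/(1+0.0615)^t    t·PV        t(t+1)·PV
  1       125.00       117.7579       117.7579         235.5158
  2       125.00       110.9354       221.8707         665.6122
  3       125.00       104.5081       313.5243       1,254.0974
  4       125.00        98.4532       393.8130       1,969.0648
  5     2,125.00     1,576.7358     7,883.6792      47,302.0755
  Σ                  2,008.3905     8,930.6452      51,426.3656
P = 2,008.3905; D_Mac = 4.44667 yrs; D_mod = 4.18904 yrs; C = 22.72468.
Duration effect: -4.18904 × (-0.01) = +0.041890
Convexity effect: 0.5 × 22.72468 × (-0.01)² = +0.0011362
ΔP/P ≈ +0.041890 + 0.0011362 = +0.043027 = +4.3027%.

+4.303%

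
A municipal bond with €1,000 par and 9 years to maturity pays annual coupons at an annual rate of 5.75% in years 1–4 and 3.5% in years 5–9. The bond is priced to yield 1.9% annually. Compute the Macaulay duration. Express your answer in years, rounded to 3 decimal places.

Periodic yield y = 0.019. Discount each cash flow and weight by its year:
  t   CF        PV=CF/(1+0.019)^t    t·PV
  1        57.50        56.4279        56.4279
  2        57.50        55.3757       110.7515
  3        57.50        54.3432       163.0296
  4        57.50        53.3299       213.3198
  5        35.00        31.8564       159.2822
  6        35.00        31.2624       187.5747
  7        35.00        30.6795       214.7567
  8        35.00        30.1075       240.8599
  9     1,035.00       873.7208     7,863.4875
  Σ                  1,217.1035     9,209.4898
Price P = Σ PV = 1,217.1035.
Macaulay duration = Σ(t·PV) / P = 9,209.4898 / 1,217.1035 = 7.56673 years.

7.567 years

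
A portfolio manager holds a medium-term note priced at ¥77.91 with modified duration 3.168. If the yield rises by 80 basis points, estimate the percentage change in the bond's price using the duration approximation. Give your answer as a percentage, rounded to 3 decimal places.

-2.534%

Duration approximation: ΔP/P ≈ -D_mod · Δy = -3.168 × (+0.008) = -0.025344.
As a percentage: -2.5344%.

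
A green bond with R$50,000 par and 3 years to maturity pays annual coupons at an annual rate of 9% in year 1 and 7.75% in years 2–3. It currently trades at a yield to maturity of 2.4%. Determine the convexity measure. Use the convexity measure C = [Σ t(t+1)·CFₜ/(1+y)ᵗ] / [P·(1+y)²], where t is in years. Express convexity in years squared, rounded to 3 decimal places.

10.362

With y = 0.024:
  t   CF        PV=CF/(1+0.024)^t    t·PV        t(t+1)·PV
  1     4,500.00     4,394.5312     4,394.5312       8,789.0625
  2     3,875.00     3,695.4880     7,390.9760      22,172.9279
  3    53,875.00    50,175.0037   150,525.0111     602,100.0445
  Σ                 58,265.0229   162,310.5183     633,062.0348
P = 58,265.0229.
Convexity = Σ t(t+1)·PV / [P·(1+y)²] = 633,062.0348 / (58,265.0229 × 1.048576) = 10.36188.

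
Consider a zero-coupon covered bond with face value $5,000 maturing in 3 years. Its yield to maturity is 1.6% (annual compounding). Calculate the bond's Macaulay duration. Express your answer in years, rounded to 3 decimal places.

A zero-coupon bond has a single cash flow at maturity, so its Macaulay duration equals its maturity: 3 years.

3.000 years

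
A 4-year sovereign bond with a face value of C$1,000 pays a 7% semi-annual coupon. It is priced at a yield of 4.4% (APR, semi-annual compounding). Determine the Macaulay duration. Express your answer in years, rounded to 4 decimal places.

3.5803 years

Periodic yield y = 0.022. Discount each cash flow and weight by its period:
  t   CF        PV=CF/(1+0.022)^t    t·PV
  1        35.00        34.2466        34.2466
  2        35.00        33.5094        67.0187
  3        35.00        32.7880        98.3641
  4        35.00        32.0822       128.3289
  5        35.00        31.3916       156.9580
  6        35.00        30.7159       184.2952
  7        35.00        30.0547       210.3826
  8     1,035.00       869.6273     6,957.0187
  Σ                  1,094.4157     7,836.6128
Price P = Σ PV = 1,094.4157.
Macaulay duration = Σ(t·PV) / P = 7,836.6128 / 1,094.4157 = 7.16055 half-year periods.
In years: 7.16055 / 2 = 3.58027 years.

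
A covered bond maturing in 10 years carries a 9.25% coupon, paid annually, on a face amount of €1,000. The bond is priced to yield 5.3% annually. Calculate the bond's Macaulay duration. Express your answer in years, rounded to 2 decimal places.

Periodic yield y = 0.053. Discount each cash flow and weight by its year:
  t   CF        PV=CF/(1+0.053)^t    t·PV
  1        92.50        87.8443        87.8443
  2        92.50        83.4228       166.8457
  3        92.50        79.2240       237.6719
  4        92.50        75.2364       300.9458
  5        92.50        71.4496       357.2481
  6        92.50        67.8534       407.1203
  7        92.50        64.4382       451.0671
  8        92.50        61.1948       489.5587
  9        92.50        58.1148       523.0328
  10    1,092.50       651.8351     6,518.3509
  Σ                  1,300.6133     9,539.6854
Price P = Σ PV = 1,300.6133.
Macaulay duration = Σ(t·PV) / P = 9,539.6854 / 1,300.6133 = 7.33476 years.

7.33 years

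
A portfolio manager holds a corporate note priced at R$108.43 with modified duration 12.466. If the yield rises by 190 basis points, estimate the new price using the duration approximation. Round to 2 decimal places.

Duration approximation: ΔP/P ≈ -D_mod · Δy = -12.466 × (+0.019) = -0.236854.
New price ≈ 108.43 × (1 - 0.236854) = 82.74792078.

R$82.75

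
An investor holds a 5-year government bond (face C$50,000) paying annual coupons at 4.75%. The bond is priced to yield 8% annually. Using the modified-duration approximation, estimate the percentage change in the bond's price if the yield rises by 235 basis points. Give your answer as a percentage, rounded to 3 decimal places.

Periodic yield y = 0.08. Modified duration first:
  t   CF        PV=CF/(1+0.08)^t    t·PV
  1     2,375.00     2,199.0741     2,199.0741
  2     2,375.00     2,036.1797     4,072.3594
  3     2,375.00     1,885.3516     5,656.0547
  4     2,375.00     1,745.6959     6,982.7836
  5    52,375.00    35,645.5449   178,227.7247
  Σ                 43,511.8462   197,137.9965
P = 43,511.8462; D_Mac = 4.53067 yrs; D_mod = 4.53067/(1+0.08) = 4.19507 yrs.
ΔP/P ≈ -D_mod · Δy = -4.19507 × (+0.0235) = -0.098584 = -9.8584%.

-9.858%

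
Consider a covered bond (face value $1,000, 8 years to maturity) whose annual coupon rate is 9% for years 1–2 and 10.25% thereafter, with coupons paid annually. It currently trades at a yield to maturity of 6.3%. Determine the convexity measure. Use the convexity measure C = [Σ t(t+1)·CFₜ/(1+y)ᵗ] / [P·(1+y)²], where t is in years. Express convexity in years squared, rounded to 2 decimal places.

44.23

With y = 0.063:
  t   CF        PV=CF/(1+0.063)^t    t·PV        t(t+1)·PV
  1        90.00        84.6660        84.6660         169.3321
  2        90.00        79.6482       159.2964         477.8892
  3       102.50        85.3344       256.0032       1,024.0126
  4       102.50        80.2769       321.1078       1,605.5388
  5       102.50        75.5192       377.5961       2,265.5768
  6       102.50        71.0435       426.2609       2,983.8265
  7       102.50        66.8330       467.8311       3,742.6485
  8     1,102.50       676.2581     5,410.0648      48,690.5834
  Σ                  1,219.5794     7,502.8263      60,959.4080
P = 1,219.5794.
Convexity = Σ t(t+1)·PV / [P·(1+y)²] = 60,959.4080 / (1,219.5794 × 1.129969) = 44.23481.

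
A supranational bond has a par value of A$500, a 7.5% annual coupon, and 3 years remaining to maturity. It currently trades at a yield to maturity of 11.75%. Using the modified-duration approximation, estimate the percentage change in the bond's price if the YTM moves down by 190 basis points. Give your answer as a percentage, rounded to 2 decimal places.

+4.73%

Periodic yield y = 0.1175. Modified duration first:
  t   CF        PV=CF/(1+0.1175)^t    t·PV
  1        37.50        33.5570        33.5570
  2        37.50        30.0287        60.0574
  3       537.50       385.1553     1,155.4659
  Σ                    448.7410     1,249.0803
P = 448.7410; D_Mac = 2.78352 yrs; D_mod = 2.78352/(1+0.1175) = 2.49085 yrs.
ΔP/P ≈ -D_mod · Δy = -2.49085 × (-0.019) = +0.047326 = +4.7326%.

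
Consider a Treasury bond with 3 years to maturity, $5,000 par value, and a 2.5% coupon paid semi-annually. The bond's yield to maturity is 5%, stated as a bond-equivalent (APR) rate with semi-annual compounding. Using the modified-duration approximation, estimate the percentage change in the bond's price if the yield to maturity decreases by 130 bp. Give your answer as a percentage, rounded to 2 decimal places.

Periodic yield y = 0.025. Modified duration first:
  t   CF        PV=CF/(1+0.025)^t    t·PV
  1        62.50        60.9756        60.9756
  2        62.50        59.4884       118.9768
  3        62.50        58.0375       174.1124
  4        62.50        56.6219       226.4877
  5        62.50        55.2409       276.2045
  6     5,062.50     4,365.3779    26,192.2673
  Σ                  4,655.7422    27,049.0242
P = 4,655.7422; D_Mac = 5.80982 half-year periods = 2.90491 yrs; D_mod = 2.90491/(1+0.025) = 2.83406 yrs.
ΔP/P ≈ -D_mod · Δy = -2.83406 × (-0.013) = +0.036843 = +3.6843%.

+3.68%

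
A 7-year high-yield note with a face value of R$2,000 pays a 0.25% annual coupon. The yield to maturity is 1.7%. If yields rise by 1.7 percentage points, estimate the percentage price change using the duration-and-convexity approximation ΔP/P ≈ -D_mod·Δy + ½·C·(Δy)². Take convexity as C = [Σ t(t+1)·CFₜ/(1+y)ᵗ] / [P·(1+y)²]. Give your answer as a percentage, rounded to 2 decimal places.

-10.83%

With y = 0.017:
  t   CF        PV=CF/(1+0.017)^t    t·PV        t(t+1)·PV
  1         5.00         4.9164         4.9164           9.8328
  2         5.00         4.8342         9.6685          29.0054
  3         5.00         4.7534        14.2603          57.0412
  4         5.00         4.6740        18.6959          93.4795
  5         5.00         4.5958        22.9792         137.8753
  6         5.00         4.5190        27.1141         189.7989
  7     2,005.00     1,781.8359    12,472.8514      99,782.8108
  Σ                  1,810.1288    12,570.4858     100,299.8439
P = 1,810.1288; D_Mac = 6.94453 yrs; D_mod = 6.82844 yrs; C = 53.57336.
Duration effect: -6.82844 × (+0.017) = -0.116084
Convexity effect: 0.5 × 53.57336 × (0.017)² = +0.0077414
ΔP/P ≈ -0.116084 + 0.0077414 = -0.108342 = -10.8342%.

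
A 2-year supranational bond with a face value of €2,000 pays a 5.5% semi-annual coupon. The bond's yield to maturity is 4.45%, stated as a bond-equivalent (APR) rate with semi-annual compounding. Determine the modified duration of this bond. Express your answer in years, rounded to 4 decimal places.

Periodic yield y = 0.02225. First find Macaulay duration:
  t   CF        PV=CF/(1+0.02225)^t    t·PV
  1        55.00        53.8029        53.8029
  2        55.00        52.6318       105.2637
  3        55.00        51.4863       154.4588
  4     2,055.00     1,881.8428     7,527.3713
  Σ                  2,039.7638     7,840.8966
P = 2,039.7638; Macaulay duration = 7,840.8966 / 2,039.7638 = 3.84402 half-year periods = 1.92201 years.
Modified duration = D_Mac / (1 + y) = 1.92201 / 1.02225 = 1.88018 years.

1.8802 years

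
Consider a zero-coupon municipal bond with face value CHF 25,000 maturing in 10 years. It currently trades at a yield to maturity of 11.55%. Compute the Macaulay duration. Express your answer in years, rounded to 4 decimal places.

A zero-coupon bond has a single cash flow at maturity, so its Macaulay duration equals its maturity: 10 years.

10.0000 years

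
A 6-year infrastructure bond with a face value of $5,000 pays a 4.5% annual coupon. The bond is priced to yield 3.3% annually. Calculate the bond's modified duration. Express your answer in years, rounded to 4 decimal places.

5.2387 years

Periodic yield y = 0.033. First find Macaulay duration:
  t   CF        PV=CF/(1+0.033)^t    t·PV
  1       225.00       217.8122       217.8122
  2       225.00       210.8540       421.7080
  3       225.00       204.1181       612.3544
  4       225.00       197.5974       790.3896
  5       225.00       191.2850       956.4250
  6     5,225.00     4,300.1575    25,800.9452
  Σ                  5,321.8243    28,799.6344
P = 5,321.8243; Macaulay duration = 28,799.6344 / 5,321.8243 = 5.41161 years.
Modified duration = D_Mac / (1 + y) = 5.41161 / 1.033 = 5.23873 years.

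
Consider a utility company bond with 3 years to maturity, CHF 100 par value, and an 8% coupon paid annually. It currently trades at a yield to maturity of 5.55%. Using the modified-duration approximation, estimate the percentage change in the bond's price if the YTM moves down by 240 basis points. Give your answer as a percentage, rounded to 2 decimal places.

+6.34%

Periodic yield y = 0.0555. Modified duration first:
  t   CF        PV=CF/(1+0.0555)^t    t·PV
  1         8.00         7.5793         7.5793
  2         8.00         7.1808        14.3616
  3       108.00        91.8436       275.5309
  Σ                    106.6038       297.4719
P = 106.6038; D_Mac = 2.79044 yrs; D_mod = 2.79044/(1+0.0555) = 2.64372 yrs.
ΔP/P ≈ -D_mod · Δy = -2.64372 × (-0.024) = +0.063449 = +6.3449%.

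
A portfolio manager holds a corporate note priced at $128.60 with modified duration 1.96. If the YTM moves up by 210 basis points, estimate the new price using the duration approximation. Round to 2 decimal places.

$123.31

Duration approximation: ΔP/P ≈ -D_mod · Δy = -1.96 × (+0.021) = -0.041160.
New price ≈ 128.60 × (1 - 0.041160) = 123.306824.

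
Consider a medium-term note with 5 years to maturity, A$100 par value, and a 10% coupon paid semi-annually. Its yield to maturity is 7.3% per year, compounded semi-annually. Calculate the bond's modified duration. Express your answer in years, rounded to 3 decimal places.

3.965 years

Periodic yield y = 0.0365. First find Macaulay duration:
  t   CF        PV=CF/(1+0.0365)^t    t·PV
  1         5.00         4.8239         4.8239
  2         5.00         4.6541         9.3081
  3         5.00         4.4902        13.4705
  4         5.00         4.3320        17.3282
  5         5.00         4.1795        20.8975
  6         5.00         4.0323        24.1939
  7         5.00         3.8903        27.2322
  8         5.00         3.7533        30.0266
  9         5.00         3.6211        32.5903
  10      105.00        73.3662       733.6624
  Σ                    111.1430       913.5335
P = 111.1430; Macaulay duration = 913.5335 / 111.1430 = 8.21944 half-year periods = 4.10972 years.
Modified duration = D_Mac / (1 + y) = 4.10972 / 1.0365 = 3.96500 years.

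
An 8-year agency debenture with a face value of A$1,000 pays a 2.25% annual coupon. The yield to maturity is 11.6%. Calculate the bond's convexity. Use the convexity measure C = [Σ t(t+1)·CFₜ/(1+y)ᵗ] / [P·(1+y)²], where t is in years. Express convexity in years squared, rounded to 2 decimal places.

With y = 0.116:
  t   CF        PV=CF/(1+0.116)^t    t·PV        t(t+1)·PV
  1        22.50        20.1613        20.1613          40.3226
  2        22.50        18.0657        36.1313         108.3940
  3        22.50        16.1879        48.5636         194.2545
  4        22.50        14.5053        58.0211         290.1053
  5        22.50        12.9976        64.9878         389.9265
  6        22.50        11.6466        69.8793         489.1552
  7        22.50        10.4360        73.0518         584.4148
  8     1,022.50       424.9617     3,399.6934      30,597.2402
  Σ                    528.9619     3,770.4896      32,693.8132
P = 528.9619.
Convexity = Σ t(t+1)·PV / [P·(1+y)²] = 32,693.8132 / (528.9619 × 1.245456) = 49.62641.

49.63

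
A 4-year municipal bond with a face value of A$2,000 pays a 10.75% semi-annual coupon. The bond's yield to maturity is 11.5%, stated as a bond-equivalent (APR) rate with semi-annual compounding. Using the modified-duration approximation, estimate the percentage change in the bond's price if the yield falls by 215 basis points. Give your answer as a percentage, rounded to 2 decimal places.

+6.80%

Periodic yield y = 0.0575. Modified duration first:
  t   CF        PV=CF/(1+0.0575)^t    t·PV
  1       107.50       101.6548       101.6548
  2       107.50        96.1275       192.2550
  3       107.50        90.9007       272.7022
  4       107.50        85.9581       343.8325
  5       107.50        81.2843       406.4214
  6       107.50        76.8646       461.1874
  7       107.50        72.6852       508.7962
  8     2,107.50     1,347.4870    10,779.8958
  Σ                  1,952.9622    13,066.7454
P = 1,952.9622; D_Mac = 6.69073 half-year periods = 3.34537 yrs; D_mod = 3.34537/(1+0.0575) = 3.16347 yrs.
ΔP/P ≈ -D_mod · Δy = -3.16347 × (-0.0215) = +0.068015 = +6.8015%.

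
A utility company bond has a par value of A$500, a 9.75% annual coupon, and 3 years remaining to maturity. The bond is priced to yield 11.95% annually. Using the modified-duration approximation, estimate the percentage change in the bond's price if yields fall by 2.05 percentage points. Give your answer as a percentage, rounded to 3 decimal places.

+5.006%

Periodic yield y = 0.1195. Modified duration first:
  t   CF        PV=CF/(1+0.1195)^t    t·PV
  1        48.75        43.5462        43.5462
  2        48.75        38.8979        77.7958
  3       548.75       391.1130     1,173.3390
  Σ                    473.5571     1,294.6810
P = 473.5571; D_Mac = 2.73395 yrs; D_mod = 2.73395/(1+0.1195) = 2.44212 yrs.
ΔP/P ≈ -D_mod · Δy = -2.44212 × (-0.0205) = +0.050063 = +5.0063%.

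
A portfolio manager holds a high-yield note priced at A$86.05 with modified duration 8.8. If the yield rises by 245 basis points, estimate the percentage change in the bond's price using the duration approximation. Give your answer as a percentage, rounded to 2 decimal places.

-21.56%

Duration approximation: ΔP/P ≈ -D_mod · Δy = -8.8 × (+0.0245) = -0.215600.
As a percentage: -21.5600%.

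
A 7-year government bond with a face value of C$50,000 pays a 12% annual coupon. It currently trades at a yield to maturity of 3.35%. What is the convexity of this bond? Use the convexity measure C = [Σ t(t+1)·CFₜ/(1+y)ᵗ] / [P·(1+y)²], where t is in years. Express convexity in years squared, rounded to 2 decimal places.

37.47

With y = 0.0335:
  t   CF        PV=CF/(1+0.0335)^t    t·PV        t(t+1)·PV
  1     6,000.00     5,805.5152     5,805.5152      11,611.0305
  2     6,000.00     5,617.3345    11,234.6691      33,704.0072
  3     6,000.00     5,435.2535    16,305.7606      65,223.0425
  4     6,000.00     5,259.0745    21,036.2982     105,181.4908
  5     6,000.00     5,088.6062    25,443.0312     152,658.1870
  6     6,000.00     4,923.6635    29,541.9810     206,793.8672
  7    56,000.00    44,464.6277   311,252.3938   2,490,019.1507
  Σ                 76,594.0753   420,619.6491   3,065,190.7760
P = 76,594.0753.
Convexity = Σ t(t+1)·PV / [P·(1+y)²] = 3,065,190.7760 / (76,594.0753 × 1.068122) = 37.46635.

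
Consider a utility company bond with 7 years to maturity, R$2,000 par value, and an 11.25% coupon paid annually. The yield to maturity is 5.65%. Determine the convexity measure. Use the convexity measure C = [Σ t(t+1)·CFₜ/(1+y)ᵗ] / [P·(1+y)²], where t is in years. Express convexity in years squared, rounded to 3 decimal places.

35.477

With y = 0.0565:
  t   CF        PV=CF/(1+0.0565)^t    t·PV        t(t+1)·PV
  1       225.00       212.9673       212.9673         425.9347
  2       225.00       201.5782       403.1564       1,209.4691
  3       225.00       190.7981       572.3943       2,289.5770
  4       225.00       180.5945       722.3780       3,611.8899
  5       225.00       170.9366       854.6829       5,128.0974
  6       225.00       161.7952       970.7709       6,795.3965
  7     2,225.00     1,514.4101    10,600.8709      84,806.9672
  Σ                  2,633.0800    14,337.2207     104,267.3318
P = 2,633.0800.
Convexity = Σ t(t+1)·PV / [P·(1+y)²] = 104,267.3318 / (2,633.0800 × 1.116192) = 35.47686.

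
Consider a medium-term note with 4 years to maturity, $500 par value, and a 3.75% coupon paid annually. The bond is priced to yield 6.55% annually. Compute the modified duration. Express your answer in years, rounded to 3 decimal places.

3.544 years

Periodic yield y = 0.0655. First find Macaulay duration:
  t   CF        PV=CF/(1+0.0655)^t    t·PV
  1        18.75        17.5974        17.5974
  2        18.75        16.5156        33.0312
  3        18.75        15.5003        46.5010
  4       518.75       402.4800     1,609.9200
  Σ                    452.0933     1,707.0495
P = 452.0933; Macaulay duration = 1,707.0495 / 452.0933 = 3.77588 years.
Modified duration = D_Mac / (1 + y) = 3.77588 / 1.0655 = 3.54376 years.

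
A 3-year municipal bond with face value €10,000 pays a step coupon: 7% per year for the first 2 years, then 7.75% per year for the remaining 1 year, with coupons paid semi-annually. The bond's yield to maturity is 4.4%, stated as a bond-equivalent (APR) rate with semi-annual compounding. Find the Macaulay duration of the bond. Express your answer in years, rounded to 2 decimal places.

2.77 years

Periodic yield y = 0.022. Discount each cash flow and weight by its period:
  t   CF        PV=CF/(1+0.022)^t    t·PV
  1       350.00       342.4658       342.4658
  2       350.00       335.0937       670.1874
  3       350.00       327.8803       983.6410
  4       350.00       320.8222     1,283.2889
  5       387.50       347.5499     1,737.7497
  6    10,387.50     9,116.0282    54,696.1695
  Σ                 10,789.8402    59,713.5023
Price P = Σ PV = 10,789.8402.
Macaulay duration = Σ(t·PV) / P = 59,713.5023 / 10,789.8402 = 5.53423 half-year periods.
In years: 5.53423 / 2 = 2.76712 years.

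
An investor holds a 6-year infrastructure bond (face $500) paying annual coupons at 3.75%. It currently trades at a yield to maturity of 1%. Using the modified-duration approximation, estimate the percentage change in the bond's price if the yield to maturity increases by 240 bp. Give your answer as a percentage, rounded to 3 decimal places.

-13.131%

Periodic yield y = 0.01. Modified duration first:
  t   CF        PV=CF/(1+0.01)^t    t·PV
  1        18.75        18.5644        18.5644
  2        18.75        18.3806        36.7611
  3        18.75        18.1986        54.5957
  4        18.75        18.0184        72.0735
  5        18.75        17.8400        89.1999
  6       518.75       488.6860     2,932.1158
  Σ                    579.6878     3,203.3104
P = 579.6878; D_Mac = 5.52592 yrs; D_mod = 5.52592/(1+0.01) = 5.47121 yrs.
ΔP/P ≈ -D_mod · Δy = -5.47121 × (+0.024) = -0.131309 = -13.1309%.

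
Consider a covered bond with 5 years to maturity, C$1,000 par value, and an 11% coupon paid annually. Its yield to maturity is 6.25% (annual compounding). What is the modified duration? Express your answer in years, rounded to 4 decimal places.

Periodic yield y = 0.0625. First find Macaulay duration:
  t   CF        PV=CF/(1+0.0625)^t    t·PV
  1       110.00       103.5294       103.5294
  2       110.00        97.4394       194.8789
  3       110.00        91.7077       275.1231
  4       110.00        86.3131       345.2526
  5     1,110.00       819.7441     4,098.7204
  Σ                  1,198.7338     5,017.5044
P = 1,198.7338; Macaulay duration = 5,017.5044 / 1,198.7338 = 4.18567 years.
Modified duration = D_Mac / (1 + y) = 4.18567 / 1.0625 = 3.93945 years.

3.9395 years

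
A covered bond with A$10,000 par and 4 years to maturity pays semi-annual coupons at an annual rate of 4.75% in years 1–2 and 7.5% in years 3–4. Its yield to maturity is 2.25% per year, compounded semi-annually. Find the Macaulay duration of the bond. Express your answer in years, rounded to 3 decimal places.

Periodic yield y = 0.01125. Discount each cash flow and weight by its period:
  t   CF        PV=CF/(1+0.01125)^t    t·PV
  1       237.50       234.8578       234.8578
  2       237.50       232.2451       464.4902
  3       237.50       229.6614       688.9842
  4       237.50       227.1065       908.4258
  5       375.00       354.5999     1,772.9994
  6       375.00       350.6550     2,103.9301
  7       375.00       346.7540     2,427.2783
  8    10,375.00     9,486.8018    75,894.4146
  Σ                 11,462.6816    84,495.3805
Price P = Σ PV = 11,462.6816.
Macaulay duration = Σ(t·PV) / P = 84,495.3805 / 11,462.6816 = 7.37135 half-year periods.
In years: 7.37135 / 2 = 3.68567 years.

3.686 years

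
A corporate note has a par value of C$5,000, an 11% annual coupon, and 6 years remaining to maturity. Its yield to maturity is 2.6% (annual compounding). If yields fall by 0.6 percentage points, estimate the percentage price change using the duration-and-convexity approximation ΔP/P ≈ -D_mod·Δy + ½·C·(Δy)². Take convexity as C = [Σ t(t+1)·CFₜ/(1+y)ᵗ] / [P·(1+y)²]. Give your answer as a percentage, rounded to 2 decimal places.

With y = 0.026:
  t   CF        PV=CF/(1+0.026)^t    t·PV        t(t+1)·PV
  1       550.00       536.0624       536.0624       1,072.1248
  2       550.00       522.4780     1,044.9559       3,134.8677
  3       550.00       509.2378     1,527.7133       6,110.8532
  4       550.00       496.3331     1,985.3324       9,926.6622
  5       550.00       483.7555     2,418.7773      14,512.6640
  6     5,550.00     4,757.8289    28,546.9733     199,828.8131
  Σ                  7,305.6956    36,059.8147     234,585.9850
P = 7,305.6956; D_Mac = 4.93585 yrs; D_mod = 4.81077 yrs; C = 30.50323.
Duration effect: -4.81077 × (-0.006) = +0.028865
Convexity effect: 0.5 × 30.50323 × (-0.006)² = +0.0005491
ΔP/P ≈ +0.028865 + 0.0005491 = +0.029414 = +2.9414%.

+2.94%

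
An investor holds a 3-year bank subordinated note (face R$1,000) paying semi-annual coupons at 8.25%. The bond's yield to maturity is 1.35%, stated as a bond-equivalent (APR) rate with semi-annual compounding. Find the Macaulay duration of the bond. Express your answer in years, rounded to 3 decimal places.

2.747 years

Periodic yield y = 0.00675. Discount each cash flow and weight by its period:
  t   CF        PV=CF/(1+0.00675)^t    t·PV
  1        41.25        40.9734        40.9734
  2        41.25        40.6987        81.3974
  3        41.25        40.4258       121.2775
  4        41.25        40.1548       160.6192
  5        41.25        39.8856       199.4278
  6     1,041.25     1,000.0580     6,000.3480
  Σ                  1,202.1963     6,604.0433
Price P = Σ PV = 1,202.1963.
Macaulay duration = Σ(t·PV) / P = 6,604.0433 / 1,202.1963 = 5.49332 half-year periods.
In years: 5.49332 / 2 = 2.74666 years.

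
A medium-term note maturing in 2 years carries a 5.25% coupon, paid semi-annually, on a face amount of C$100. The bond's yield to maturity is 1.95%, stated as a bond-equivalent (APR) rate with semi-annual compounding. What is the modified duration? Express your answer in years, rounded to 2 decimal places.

Periodic yield y = 0.00975. First find Macaulay duration:
  t   CF        PV=CF/(1+0.00975)^t    t·PV
  1        2.625         2.5997         2.5997
  2        2.625         2.5746         5.1491
  3        2.625         2.5497         7.6491
  4      102.625        98.7183       394.8732
  Σ                    106.4422       410.2711
P = 106.4422; Macaulay duration = 410.2711 / 106.4422 = 3.85440 half-year periods = 1.92720 years.
Modified duration = D_Mac / (1 + y) = 1.92720 / 1.00975 = 1.90859 years.

1.91 years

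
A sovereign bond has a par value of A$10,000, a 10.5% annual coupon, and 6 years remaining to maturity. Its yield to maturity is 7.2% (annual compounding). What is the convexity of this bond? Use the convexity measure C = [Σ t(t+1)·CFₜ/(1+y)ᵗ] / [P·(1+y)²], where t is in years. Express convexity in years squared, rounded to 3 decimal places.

With y = 0.072:
  t   CF        PV=CF/(1+0.072)^t    t·PV        t(t+1)·PV
  1     1,050.00       979.4776       979.4776       1,958.9552
  2     1,050.00       913.6918     1,827.3836       5,482.1508
  3     1,050.00       852.3244     2,556.9733      10,227.8933
  4     1,050.00       795.0788     3,180.3151      15,901.5754
  5     1,050.00       741.6780     3,708.3898      22,250.3387
  6    11,050.00     7,281.0425    43,686.2550     305,803.7849
  Σ                 11,563.2931    55,938.7944     361,624.6984
P = 11,563.2931.
Convexity = Σ t(t+1)·PV / [P·(1+y)²] = 361,624.6984 / (11,563.2931 × 1.149184) = 27.21366.

27.214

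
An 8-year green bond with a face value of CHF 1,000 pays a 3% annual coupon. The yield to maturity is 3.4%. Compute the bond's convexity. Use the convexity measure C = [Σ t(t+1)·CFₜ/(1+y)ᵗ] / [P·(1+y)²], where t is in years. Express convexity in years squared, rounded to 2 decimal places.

58.63

With y = 0.034:
  t   CF        PV=CF/(1+0.034)^t    t·PV        t(t+1)·PV
  1        30.00        29.0135        29.0135          58.0271
  2        30.00        28.0595        56.1190         168.3571
  3        30.00        27.1369        81.4106         325.6424
  4        30.00        26.2445       104.9782         524.8910
  5        30.00        25.3816       126.9079         761.4472
  6        30.00        24.5470       147.2819       1,030.9730
  7        30.00        23.7398       166.1788       1,329.4301
  8     1,030.00       788.2662     6,306.1297      56,755.1677
  Σ                    972.3891     7,018.0196      60,953.9356
P = 972.3891.
Convexity = Σ t(t+1)·PV / [P·(1+y)²] = 60,953.9356 / (972.3891 × 1.069156) = 58.63010.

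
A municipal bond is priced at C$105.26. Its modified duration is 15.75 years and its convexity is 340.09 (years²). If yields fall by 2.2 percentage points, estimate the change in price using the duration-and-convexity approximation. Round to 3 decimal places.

+C$45.136

Duration effect: -D_mod·Δy = -15.75 × (-0.022) = +0.346500
Convexity effect: ½·C·(Δy)² = 0.5 × 340.09 × (-0.022)² = +0.08230178
ΔP/P ≈ +0.346500 + 0.08230178 = +0.42880178
ΔP ≈ 105.26 × (+0.42880178) = +45.1356753628.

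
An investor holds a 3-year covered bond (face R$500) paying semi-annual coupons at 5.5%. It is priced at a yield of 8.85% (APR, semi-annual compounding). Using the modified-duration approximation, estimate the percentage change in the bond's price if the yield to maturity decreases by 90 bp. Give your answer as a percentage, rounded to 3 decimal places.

Periodic yield y = 0.04425. Modified duration first:
  t   CF        PV=CF/(1+0.04425)^t    t·PV
  1        13.75        13.1673        13.1673
  2        13.75        12.6094        25.2188
  3        13.75        12.0751        36.2252
  4        13.75        11.5634        46.2535
  5        13.75        11.0734        55.3669
  6       513.75       396.2095     2,377.2573
  Σ                    456.6981     2,553.4890
P = 456.6981; D_Mac = 5.59120 half-year periods = 2.79560 yrs; D_mod = 2.79560/(1+0.04425) = 2.67714 yrs.
ΔP/P ≈ -D_mod · Δy = -2.67714 × (-0.009) = +0.024094 = +2.4094%.

+2.409%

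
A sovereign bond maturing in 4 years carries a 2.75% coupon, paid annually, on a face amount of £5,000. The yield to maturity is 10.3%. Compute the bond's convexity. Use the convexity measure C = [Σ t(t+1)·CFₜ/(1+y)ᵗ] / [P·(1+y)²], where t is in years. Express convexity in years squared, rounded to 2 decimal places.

With y = 0.103:
  t   CF        PV=CF/(1+0.103)^t    t·PV        t(t+1)·PV
  1       137.50       124.6600       124.6600         249.3200
  2       137.50       113.0191       226.0381         678.1143
  3       137.50       102.4651       307.3954       1,229.5817
  4     5,137.50     3,470.9614    13,883.8456      69,419.2282
  Σ                  3,811.1056    14,541.9392      71,576.2443
P = 3,811.1056.
Convexity = Σ t(t+1)·PV / [P·(1+y)²] = 71,576.2443 / (3,811.1056 × 1.216609) = 15.43714.

15.44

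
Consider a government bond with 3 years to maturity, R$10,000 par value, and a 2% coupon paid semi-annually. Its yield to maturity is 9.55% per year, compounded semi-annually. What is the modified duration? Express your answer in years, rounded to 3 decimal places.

2.784 years

Periodic yield y = 0.04775. First find Macaulay duration:
  t   CF        PV=CF/(1+0.04775)^t    t·PV
  1       100.00        95.4426        95.4426
  2       100.00        91.0929       182.1859
  3       100.00        86.9415       260.8244
  4       100.00        82.9792       331.9169
  5       100.00        79.1975       395.9877
  6    10,100.00     7,634.4078    45,806.4470
  Σ                  8,070.0616    47,072.8044
P = 8,070.0616; Macaulay duration = 47,072.8044 / 8,070.0616 = 5.83302 half-year periods = 2.91651 years.
Modified duration = D_Mac / (1 + y) = 2.91651 / 1.04775 = 2.78359 years.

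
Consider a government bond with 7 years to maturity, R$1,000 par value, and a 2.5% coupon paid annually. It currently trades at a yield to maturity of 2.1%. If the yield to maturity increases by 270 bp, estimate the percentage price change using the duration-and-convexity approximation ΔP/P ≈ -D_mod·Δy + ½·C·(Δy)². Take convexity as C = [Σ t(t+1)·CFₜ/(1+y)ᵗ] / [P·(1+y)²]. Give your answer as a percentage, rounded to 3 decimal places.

-15.452%

With y = 0.021:
  t   CF        PV=CF/(1+0.021)^t    t·PV        t(t+1)·PV
  1        25.00        24.4858        24.4858          48.9716
  2        25.00        23.9822        47.9643         143.8930
  3        25.00        23.4889        70.4667         281.8669
  4        25.00        23.0058        92.0231         460.1157
  5        25.00        22.5326       112.6630         675.9780
  6        25.00        22.0691       132.4149         926.9042
  7     1,025.00       886.2243     6,203.5703      49,628.5627
  Σ                  1,025.7887     6,683.5882      52,166.2921
P = 1,025.7887; D_Mac = 6.51556 yrs; D_mod = 6.38155 yrs; C = 48.78435.
Duration effect: -6.38155 × (+0.027) = -0.172302
Convexity effect: 0.5 × 48.78435 × (0.027)² = +0.0177819
ΔP/P ≈ -0.172302 + 0.0177819 = -0.154520 = -15.4520%.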